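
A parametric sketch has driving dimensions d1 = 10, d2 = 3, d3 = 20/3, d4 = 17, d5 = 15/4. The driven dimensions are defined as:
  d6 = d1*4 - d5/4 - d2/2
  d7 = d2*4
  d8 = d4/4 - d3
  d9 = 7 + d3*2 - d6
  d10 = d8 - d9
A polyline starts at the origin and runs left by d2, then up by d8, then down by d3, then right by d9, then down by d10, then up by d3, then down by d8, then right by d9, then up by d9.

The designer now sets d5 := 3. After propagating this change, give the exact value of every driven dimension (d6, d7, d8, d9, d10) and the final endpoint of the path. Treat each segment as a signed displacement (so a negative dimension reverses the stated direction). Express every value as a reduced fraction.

Apply edit: d5 := 3
  d6 = d1*4 - d5/4 - d2/2 = 151/4
  d7 = d2*4 = 12
  d8 = d4/4 - d3 = -29/12
  d9 = 7 + d3*2 - d6 = -209/12
  d10 = d8 - d9 = 15
Walk from origin (0, 0):
  seg 1: left by d2 = 3 → (-3, 0)
  seg 2: up by d8 = -29/12 → (-3, -29/12)
  seg 3: down by d3 = 20/3 → (-3, -109/12)
  seg 4: right by d9 = -209/12 → (-245/12, -109/12)
  seg 5: down by d10 = 15 → (-245/12, -289/12)
  seg 6: up by d3 = 20/3 → (-245/12, -209/12)
  seg 7: down by d8 = -29/12 → (-245/12, -15)
  seg 8: right by d9 = -209/12 → (-227/6, -15)
  seg 9: up by d9 = -209/12 → (-227/6, -389/12)

d6 = 151/4
d7 = 12
d8 = -29/12
d9 = -209/12
d10 = 15
endpoint = (-227/6, -389/12)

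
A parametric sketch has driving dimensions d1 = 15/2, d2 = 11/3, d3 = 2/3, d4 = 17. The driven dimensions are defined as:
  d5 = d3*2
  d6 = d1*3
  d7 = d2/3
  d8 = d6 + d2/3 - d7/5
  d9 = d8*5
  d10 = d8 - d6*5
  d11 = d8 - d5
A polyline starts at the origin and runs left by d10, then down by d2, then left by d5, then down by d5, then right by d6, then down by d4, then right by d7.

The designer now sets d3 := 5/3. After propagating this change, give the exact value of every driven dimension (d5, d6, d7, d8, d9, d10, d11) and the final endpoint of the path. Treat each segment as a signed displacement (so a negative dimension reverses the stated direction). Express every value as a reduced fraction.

Apply edit: d3 := 5/3
  d5 = d3*2 = 10/3
  d6 = d1*3 = 45/2
  d7 = d2/3 = 11/9
  d8 = d6 + d2/3 - d7/5 = 2113/90
  d9 = d8*5 = 2113/18
  d10 = d8 - d6*5 = -4006/45
  d11 = d8 - d5 = 1813/90
Walk from origin (0, 0):
  seg 1: left by d10 = -4006/45 → (4006/45, 0)
  seg 2: down by d2 = 11/3 → (4006/45, -11/3)
  seg 3: left by d5 = 10/3 → (3856/45, -11/3)
  seg 4: down by d5 = 10/3 → (3856/45, -7)
  seg 5: right by d6 = 45/2 → (9737/90, -7)
  seg 6: down by d4 = 17 → (9737/90, -24)
  seg 7: right by d7 = 11/9 → (9847/90, -24)

d5 = 10/3
d6 = 45/2
d7 = 11/9
d8 = 2113/90
d9 = 2113/18
d10 = -4006/45
d11 = 1813/90
endpoint = (9847/90, -24)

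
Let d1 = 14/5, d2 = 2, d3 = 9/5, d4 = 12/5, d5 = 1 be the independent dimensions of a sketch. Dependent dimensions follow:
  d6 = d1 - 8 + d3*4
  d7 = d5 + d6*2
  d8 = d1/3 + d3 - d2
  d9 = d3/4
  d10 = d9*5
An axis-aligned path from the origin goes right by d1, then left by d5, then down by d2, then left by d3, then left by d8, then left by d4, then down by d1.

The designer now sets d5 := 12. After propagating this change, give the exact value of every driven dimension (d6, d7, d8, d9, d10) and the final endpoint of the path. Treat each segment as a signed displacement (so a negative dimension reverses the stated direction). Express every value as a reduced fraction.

d6 = 2
d7 = 16
d8 = 11/15
d9 = 9/20
d10 = 9/4
endpoint = (-212/15, -24/5)

Apply edit: d5 := 12
  d6 = d1 - 8 + d3*4 = 2
  d7 = d5 + d6*2 = 16
  d8 = d1/3 + d3 - d2 = 11/15
  d9 = d3/4 = 9/20
  d10 = d9*5 = 9/4
Walk from origin (0, 0):
  seg 1: right by d1 = 14/5 → (14/5, 0)
  seg 2: left by d5 = 12 → (-46/5, 0)
  seg 3: down by d2 = 2 → (-46/5, -2)
  seg 4: left by d3 = 9/5 → (-11, -2)
  seg 5: left by d8 = 11/15 → (-176/15, -2)
  seg 6: left by d4 = 12/5 → (-212/15, -2)
  seg 7: down by d1 = 14/5 → (-212/15, -24/5)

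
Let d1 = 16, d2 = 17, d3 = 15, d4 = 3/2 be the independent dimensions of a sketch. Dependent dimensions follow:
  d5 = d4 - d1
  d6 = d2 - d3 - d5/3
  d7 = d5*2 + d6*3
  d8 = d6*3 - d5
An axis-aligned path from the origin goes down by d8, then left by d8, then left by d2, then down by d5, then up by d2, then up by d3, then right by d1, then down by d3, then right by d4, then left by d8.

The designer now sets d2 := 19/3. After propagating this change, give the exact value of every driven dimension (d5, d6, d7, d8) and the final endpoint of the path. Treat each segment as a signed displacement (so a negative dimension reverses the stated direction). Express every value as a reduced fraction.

Apply edit: d2 := 19/3
  d5 = d4 - d1 = -29/2
  d6 = d2 - d3 - d5/3 = -23/6
  d7 = d5*2 + d6*3 = -81/2
  d8 = d6*3 - d5 = 3
Walk from origin (0, 0):
  seg 1: down by d8 = 3 → (0, -3)
  seg 2: left by d8 = 3 → (-3, -3)
  seg 3: left by d2 = 19/3 → (-28/3, -3)
  seg 4: down by d5 = -29/2 → (-28/3, 23/2)
  seg 5: up by d2 = 19/3 → (-28/3, 107/6)
  seg 6: up by d3 = 15 → (-28/3, 197/6)
  seg 7: right by d1 = 16 → (20/3, 197/6)
  seg 8: down by d3 = 15 → (20/3, 107/6)
  seg 9: right by d4 = 3/2 → (49/6, 107/6)
  seg 10: left by d8 = 3 → (31/6, 107/6)

d5 = -29/2
d6 = -23/6
d7 = -81/2
d8 = 3
endpoint = (31/6, 107/6)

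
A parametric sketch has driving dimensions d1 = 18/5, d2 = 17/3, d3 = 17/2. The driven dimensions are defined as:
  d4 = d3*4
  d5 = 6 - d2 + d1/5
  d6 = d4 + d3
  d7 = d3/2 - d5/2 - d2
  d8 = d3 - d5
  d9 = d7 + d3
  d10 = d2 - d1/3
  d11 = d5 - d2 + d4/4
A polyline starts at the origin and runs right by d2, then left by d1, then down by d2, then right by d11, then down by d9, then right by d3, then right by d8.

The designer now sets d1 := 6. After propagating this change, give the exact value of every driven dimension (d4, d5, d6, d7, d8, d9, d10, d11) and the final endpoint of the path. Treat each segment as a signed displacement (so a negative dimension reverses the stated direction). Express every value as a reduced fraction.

d4 = 34
d5 = 23/15
d6 = 85/2
d7 = -131/60
d8 = 209/30
d9 = 379/60
d10 = 11/3
d11 = 131/30
endpoint = (39/2, -719/60)

Apply edit: d1 := 6
  d4 = d3*4 = 34
  d5 = 6 - d2 + d1/5 = 23/15
  d6 = d4 + d3 = 85/2
  d7 = d3/2 - d5/2 - d2 = -131/60
  d8 = d3 - d5 = 209/30
  d9 = d7 + d3 = 379/60
  d10 = d2 - d1/3 = 11/3
  d11 = d5 - d2 + d4/4 = 131/30
Walk from origin (0, 0):
  seg 1: right by d2 = 17/3 → (17/3, 0)
  seg 2: left by d1 = 6 → (-1/3, 0)
  seg 3: down by d2 = 17/3 → (-1/3, -17/3)
  seg 4: right by d11 = 131/30 → (121/30, -17/3)
  seg 5: down by d9 = 379/60 → (121/30, -719/60)
  seg 6: right by d3 = 17/2 → (188/15, -719/60)
  seg 7: right by d8 = 209/30 → (39/2, -719/60)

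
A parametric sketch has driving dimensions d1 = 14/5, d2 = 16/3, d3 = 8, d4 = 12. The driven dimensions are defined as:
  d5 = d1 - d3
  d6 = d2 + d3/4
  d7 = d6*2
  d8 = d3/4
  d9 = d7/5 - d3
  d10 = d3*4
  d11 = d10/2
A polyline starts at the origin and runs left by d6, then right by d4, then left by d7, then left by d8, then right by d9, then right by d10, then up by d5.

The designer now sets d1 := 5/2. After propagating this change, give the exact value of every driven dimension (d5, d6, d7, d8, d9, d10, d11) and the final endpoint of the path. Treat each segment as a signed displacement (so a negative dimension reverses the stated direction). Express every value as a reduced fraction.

d5 = -11/2
d6 = 22/3
d7 = 44/3
d8 = 2
d9 = -76/15
d10 = 32
d11 = 16
endpoint = (224/15, -11/2)

Apply edit: d1 := 5/2
  d5 = d1 - d3 = -11/2
  d6 = d2 + d3/4 = 22/3
  d7 = d6*2 = 44/3
  d8 = d3/4 = 2
  d9 = d7/5 - d3 = -76/15
  d10 = d3*4 = 32
  d11 = d10/2 = 16
Walk from origin (0, 0):
  seg 1: left by d6 = 22/3 → (-22/3, 0)
  seg 2: right by d4 = 12 → (14/3, 0)
  seg 3: left by d7 = 44/3 → (-10, 0)
  seg 4: left by d8 = 2 → (-12, 0)
  seg 5: right by d9 = -76/15 → (-256/15, 0)
  seg 6: right by d10 = 32 → (224/15, 0)
  seg 7: up by d5 = -11/2 → (224/15, -11/2)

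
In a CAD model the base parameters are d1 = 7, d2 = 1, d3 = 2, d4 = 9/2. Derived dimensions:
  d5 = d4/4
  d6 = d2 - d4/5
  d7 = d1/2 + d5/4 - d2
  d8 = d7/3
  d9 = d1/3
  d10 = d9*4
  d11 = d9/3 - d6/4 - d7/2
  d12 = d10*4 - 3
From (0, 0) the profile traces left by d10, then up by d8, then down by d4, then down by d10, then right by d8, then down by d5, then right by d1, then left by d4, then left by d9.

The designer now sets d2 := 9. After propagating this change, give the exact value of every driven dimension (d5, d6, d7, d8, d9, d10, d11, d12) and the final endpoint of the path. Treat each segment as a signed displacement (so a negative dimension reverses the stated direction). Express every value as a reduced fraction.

d5 = 9/8
d6 = 81/10
d7 = -167/32
d8 = -167/96
d9 = 7/3
d10 = 28/3
d11 = 3923/2880
d12 = 103/3
endpoint = (-349/32, -1603/96)

Apply edit: d2 := 9
  d5 = d4/4 = 9/8
  d6 = d2 - d4/5 = 81/10
  d7 = d1/2 + d5/4 - d2 = -167/32
  d8 = d7/3 = -167/96
  d9 = d1/3 = 7/3
  d10 = d9*4 = 28/3
  d11 = d9/3 - d6/4 - d7/2 = 3923/2880
  d12 = d10*4 - 3 = 103/3
Walk from origin (0, 0):
  seg 1: left by d10 = 28/3 → (-28/3, 0)
  seg 2: up by d8 = -167/96 → (-28/3, -167/96)
  seg 3: down by d4 = 9/2 → (-28/3, -599/96)
  seg 4: down by d10 = 28/3 → (-28/3, -1495/96)
  seg 5: right by d8 = -167/96 → (-1063/96, -1495/96)
  seg 6: down by d5 = 9/8 → (-1063/96, -1603/96)
  seg 7: right by d1 = 7 → (-391/96, -1603/96)
  seg 8: left by d4 = 9/2 → (-823/96, -1603/96)
  seg 9: left by d9 = 7/3 → (-349/32, -1603/96)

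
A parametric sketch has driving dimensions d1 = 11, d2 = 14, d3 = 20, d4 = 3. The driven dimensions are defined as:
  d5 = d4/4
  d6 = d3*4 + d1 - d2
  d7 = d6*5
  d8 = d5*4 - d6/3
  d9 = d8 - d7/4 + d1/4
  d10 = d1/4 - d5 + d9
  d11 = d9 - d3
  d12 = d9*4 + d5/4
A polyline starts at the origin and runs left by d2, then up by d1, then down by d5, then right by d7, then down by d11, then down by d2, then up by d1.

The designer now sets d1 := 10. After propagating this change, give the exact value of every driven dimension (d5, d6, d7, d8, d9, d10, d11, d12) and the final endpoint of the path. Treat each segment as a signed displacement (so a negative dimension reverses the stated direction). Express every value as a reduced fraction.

Apply edit: d1 := 10
  d5 = d4/4 = 3/4
  d6 = d3*4 + d1 - d2 = 76
  d7 = d6*5 = 380
  d8 = d5*4 - d6/3 = -67/3
  d9 = d8 - d7/4 + d1/4 = -689/6
  d10 = d1/4 - d5 + d9 = -1357/12
  d11 = d9 - d3 = -809/6
  d12 = d9*4 + d5/4 = -22039/48
Walk from origin (0, 0):
  seg 1: left by d2 = 14 → (-14, 0)
  seg 2: up by d1 = 10 → (-14, 10)
  seg 3: down by d5 = 3/4 → (-14, 37/4)
  seg 4: right by d7 = 380 → (366, 37/4)
  seg 5: down by d11 = -809/6 → (366, 1729/12)
  seg 6: down by d2 = 14 → (366, 1561/12)
  seg 7: up by d1 = 10 → (366, 1681/12)

d5 = 3/4
d6 = 76
d7 = 380
d8 = -67/3
d9 = -689/6
d10 = -1357/12
d11 = -809/6
d12 = -22039/48
endpoint = (366, 1681/12)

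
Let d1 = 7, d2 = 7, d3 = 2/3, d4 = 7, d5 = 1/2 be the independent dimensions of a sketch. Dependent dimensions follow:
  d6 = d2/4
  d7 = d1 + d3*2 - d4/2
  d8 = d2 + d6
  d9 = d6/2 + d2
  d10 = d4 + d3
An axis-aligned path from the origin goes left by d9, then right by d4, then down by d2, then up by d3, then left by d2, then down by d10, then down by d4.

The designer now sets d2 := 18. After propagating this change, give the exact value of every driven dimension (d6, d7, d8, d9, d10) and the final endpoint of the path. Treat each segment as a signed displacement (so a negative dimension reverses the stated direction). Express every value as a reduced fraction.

Apply edit: d2 := 18
  d6 = d2/4 = 9/2
  d7 = d1 + d3*2 - d4/2 = 29/6
  d8 = d2 + d6 = 45/2
  d9 = d6/2 + d2 = 81/4
  d10 = d4 + d3 = 23/3
Walk from origin (0, 0):
  seg 1: left by d9 = 81/4 → (-81/4, 0)
  seg 2: right by d4 = 7 → (-53/4, 0)
  seg 3: down by d2 = 18 → (-53/4, -18)
  seg 4: up by d3 = 2/3 → (-53/4, -52/3)
  seg 5: left by d2 = 18 → (-125/4, -52/3)
  seg 6: down by d10 = 23/3 → (-125/4, -25)
  seg 7: down by d4 = 7 → (-125/4, -32)

d6 = 9/2
d7 = 29/6
d8 = 45/2
d9 = 81/4
d10 = 23/3
endpoint = (-125/4, -32)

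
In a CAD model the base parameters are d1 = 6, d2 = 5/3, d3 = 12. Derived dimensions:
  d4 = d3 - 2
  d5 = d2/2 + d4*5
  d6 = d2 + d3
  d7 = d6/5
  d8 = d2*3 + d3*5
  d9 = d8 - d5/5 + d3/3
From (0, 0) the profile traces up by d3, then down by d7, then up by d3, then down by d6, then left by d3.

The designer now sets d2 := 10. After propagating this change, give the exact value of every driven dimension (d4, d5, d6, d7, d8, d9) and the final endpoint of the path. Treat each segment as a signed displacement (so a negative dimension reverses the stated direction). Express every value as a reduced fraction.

Apply edit: d2 := 10
  d4 = d3 - 2 = 10
  d5 = d2/2 + d4*5 = 55
  d6 = d2 + d3 = 22
  d7 = d6/5 = 22/5
  d8 = d2*3 + d3*5 = 90
  d9 = d8 - d5/5 + d3/3 = 83
Walk from origin (0, 0):
  seg 1: up by d3 = 12 → (0, 12)
  seg 2: down by d7 = 22/5 → (0, 38/5)
  seg 3: up by d3 = 12 → (0, 98/5)
  seg 4: down by d6 = 22 → (0, -12/5)
  seg 5: left by d3 = 12 → (-12, -12/5)

d4 = 10
d5 = 55
d6 = 22
d7 = 22/5
d8 = 90
d9 = 83
endpoint = (-12, -12/5)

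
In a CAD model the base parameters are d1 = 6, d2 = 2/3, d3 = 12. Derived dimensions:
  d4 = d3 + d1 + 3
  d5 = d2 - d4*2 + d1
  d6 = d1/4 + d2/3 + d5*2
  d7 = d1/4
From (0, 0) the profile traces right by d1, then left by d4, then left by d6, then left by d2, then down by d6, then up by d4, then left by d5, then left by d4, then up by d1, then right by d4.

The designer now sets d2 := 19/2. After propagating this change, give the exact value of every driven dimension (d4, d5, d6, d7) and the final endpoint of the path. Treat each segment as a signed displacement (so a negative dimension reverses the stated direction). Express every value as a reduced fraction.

Apply edit: d2 := 19/2
  d4 = d3 + d1 + 3 = 21
  d5 = d2 - d4*2 + d1 = -53/2
  d6 = d1/4 + d2/3 + d5*2 = -145/3
  d7 = d1/4 = 3/2
Walk from origin (0, 0):
  seg 1: right by d1 = 6 → (6, 0)
  seg 2: left by d4 = 21 → (-15, 0)
  seg 3: left by d6 = -145/3 → (100/3, 0)
  seg 4: left by d2 = 19/2 → (143/6, 0)
  seg 5: down by d6 = -145/3 → (143/6, 145/3)
  seg 6: up by d4 = 21 → (143/6, 208/3)
  seg 7: left by d5 = -53/2 → (151/3, 208/3)
  seg 8: left by d4 = 21 → (88/3, 208/3)
  seg 9: up by d1 = 6 → (88/3, 226/3)
  seg 10: right by d4 = 21 → (151/3, 226/3)

d4 = 21
d5 = -53/2
d6 = -145/3
d7 = 3/2
endpoint = (151/3, 226/3)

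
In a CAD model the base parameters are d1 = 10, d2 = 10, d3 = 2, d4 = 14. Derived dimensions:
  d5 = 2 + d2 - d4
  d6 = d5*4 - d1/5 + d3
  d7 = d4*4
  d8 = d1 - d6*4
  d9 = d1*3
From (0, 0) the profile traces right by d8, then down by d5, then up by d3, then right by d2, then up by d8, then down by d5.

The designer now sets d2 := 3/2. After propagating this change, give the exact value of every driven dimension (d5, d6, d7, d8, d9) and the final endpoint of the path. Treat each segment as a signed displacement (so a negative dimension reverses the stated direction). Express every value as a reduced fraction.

Apply edit: d2 := 3/2
  d5 = 2 + d2 - d4 = -21/2
  d6 = d5*4 - d1/5 + d3 = -42
  d7 = d4*4 = 56
  d8 = d1 - d6*4 = 178
  d9 = d1*3 = 30
Walk from origin (0, 0):
  seg 1: right by d8 = 178 → (178, 0)
  seg 2: down by d5 = -21/2 → (178, 21/2)
  seg 3: up by d3 = 2 → (178, 25/2)
  seg 4: right by d2 = 3/2 → (359/2, 25/2)
  seg 5: up by d8 = 178 → (359/2, 381/2)
  seg 6: down by d5 = -21/2 → (359/2, 201)

d5 = -21/2
d6 = -42
d7 = 56
d8 = 178
d9 = 30
endpoint = (359/2, 201)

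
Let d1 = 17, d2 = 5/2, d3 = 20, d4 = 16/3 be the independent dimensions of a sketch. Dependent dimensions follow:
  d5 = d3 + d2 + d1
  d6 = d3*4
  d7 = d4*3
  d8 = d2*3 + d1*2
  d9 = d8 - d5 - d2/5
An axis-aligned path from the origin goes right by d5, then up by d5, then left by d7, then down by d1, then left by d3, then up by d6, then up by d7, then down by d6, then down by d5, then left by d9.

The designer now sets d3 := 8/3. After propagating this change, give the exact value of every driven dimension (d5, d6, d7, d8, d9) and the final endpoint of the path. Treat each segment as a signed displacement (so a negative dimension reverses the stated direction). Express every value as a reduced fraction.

d5 = 133/6
d6 = 32/3
d7 = 16
d8 = 83/2
d9 = 113/6
endpoint = (-46/3, -1)

Apply edit: d3 := 8/3
  d5 = d3 + d2 + d1 = 133/6
  d6 = d3*4 = 32/3
  d7 = d4*3 = 16
  d8 = d2*3 + d1*2 = 83/2
  d9 = d8 - d5 - d2/5 = 113/6
Walk from origin (0, 0):
  seg 1: right by d5 = 133/6 → (133/6, 0)
  seg 2: up by d5 = 133/6 → (133/6, 133/6)
  seg 3: left by d7 = 16 → (37/6, 133/6)
  seg 4: down by d1 = 17 → (37/6, 31/6)
  seg 5: left by d3 = 8/3 → (7/2, 31/6)
  seg 6: up by d6 = 32/3 → (7/2, 95/6)
  seg 7: up by d7 = 16 → (7/2, 191/6)
  seg 8: down by d6 = 32/3 → (7/2, 127/6)
  seg 9: down by d5 = 133/6 → (7/2, -1)
  seg 10: left by d9 = 113/6 → (-46/3, -1)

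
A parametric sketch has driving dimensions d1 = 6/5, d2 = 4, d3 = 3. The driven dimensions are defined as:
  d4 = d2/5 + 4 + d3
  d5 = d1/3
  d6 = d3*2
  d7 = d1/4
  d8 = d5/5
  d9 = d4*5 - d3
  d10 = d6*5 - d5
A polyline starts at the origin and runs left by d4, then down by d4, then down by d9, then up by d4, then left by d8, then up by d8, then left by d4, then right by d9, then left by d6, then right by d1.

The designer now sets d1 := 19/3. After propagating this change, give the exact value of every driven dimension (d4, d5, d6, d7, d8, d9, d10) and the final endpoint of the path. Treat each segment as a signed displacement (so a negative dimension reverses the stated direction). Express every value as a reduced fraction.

d4 = 39/5
d5 = 19/9
d6 = 6
d7 = 19/12
d8 = 19/45
d9 = 36
d10 = 251/9
endpoint = (914/45, -1601/45)

Apply edit: d1 := 19/3
  d4 = d2/5 + 4 + d3 = 39/5
  d5 = d1/3 = 19/9
  d6 = d3*2 = 6
  d7 = d1/4 = 19/12
  d8 = d5/5 = 19/45
  d9 = d4*5 - d3 = 36
  d10 = d6*5 - d5 = 251/9
Walk from origin (0, 0):
  seg 1: left by d4 = 39/5 → (-39/5, 0)
  seg 2: down by d4 = 39/5 → (-39/5, -39/5)
  seg 3: down by d9 = 36 → (-39/5, -219/5)
  seg 4: up by d4 = 39/5 → (-39/5, -36)
  seg 5: left by d8 = 19/45 → (-74/9, -36)
  seg 6: up by d8 = 19/45 → (-74/9, -1601/45)
  seg 7: left by d4 = 39/5 → (-721/45, -1601/45)
  seg 8: right by d9 = 36 → (899/45, -1601/45)
  seg 9: left by d6 = 6 → (629/45, -1601/45)
  seg 10: right by d1 = 19/3 → (914/45, -1601/45)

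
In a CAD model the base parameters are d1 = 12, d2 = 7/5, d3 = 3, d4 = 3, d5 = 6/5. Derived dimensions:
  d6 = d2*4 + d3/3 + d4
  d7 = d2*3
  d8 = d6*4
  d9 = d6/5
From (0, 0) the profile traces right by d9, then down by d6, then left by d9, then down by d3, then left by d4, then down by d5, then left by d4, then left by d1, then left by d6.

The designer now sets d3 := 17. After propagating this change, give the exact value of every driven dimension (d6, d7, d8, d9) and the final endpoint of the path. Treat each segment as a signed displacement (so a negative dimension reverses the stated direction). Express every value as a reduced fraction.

d6 = 214/15
d7 = 21/5
d8 = 856/15
d9 = 214/75
endpoint = (-484/15, -487/15)

Apply edit: d3 := 17
  d6 = d2*4 + d3/3 + d4 = 214/15
  d7 = d2*3 = 21/5
  d8 = d6*4 = 856/15
  d9 = d6/5 = 214/75
Walk from origin (0, 0):
  seg 1: right by d9 = 214/75 → (214/75, 0)
  seg 2: down by d6 = 214/15 → (214/75, -214/15)
  seg 3: left by d9 = 214/75 → (0, -214/15)
  seg 4: down by d3 = 17 → (0, -469/15)
  seg 5: left by d4 = 3 → (-3, -469/15)
  seg 6: down by d5 = 6/5 → (-3, -487/15)
  seg 7: left by d4 = 3 → (-6, -487/15)
  seg 8: left by d1 = 12 → (-18, -487/15)
  seg 9: left by d6 = 214/15 → (-484/15, -487/15)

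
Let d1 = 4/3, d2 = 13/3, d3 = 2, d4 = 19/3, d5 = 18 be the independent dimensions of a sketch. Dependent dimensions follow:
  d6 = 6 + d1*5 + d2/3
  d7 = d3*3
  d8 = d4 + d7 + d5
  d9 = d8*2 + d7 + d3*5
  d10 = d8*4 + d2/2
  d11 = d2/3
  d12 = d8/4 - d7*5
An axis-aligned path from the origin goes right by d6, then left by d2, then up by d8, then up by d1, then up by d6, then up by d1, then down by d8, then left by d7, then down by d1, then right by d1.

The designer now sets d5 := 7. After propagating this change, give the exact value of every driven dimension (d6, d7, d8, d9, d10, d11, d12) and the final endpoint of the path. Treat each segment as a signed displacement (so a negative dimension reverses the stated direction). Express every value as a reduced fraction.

Apply edit: d5 := 7
  d6 = 6 + d1*5 + d2/3 = 127/9
  d7 = d3*3 = 6
  d8 = d4 + d7 + d5 = 58/3
  d9 = d8*2 + d7 + d3*5 = 164/3
  d10 = d8*4 + d2/2 = 159/2
  d11 = d2/3 = 13/9
  d12 = d8/4 - d7*5 = -151/6
Walk from origin (0, 0):
  seg 1: right by d6 = 127/9 → (127/9, 0)
  seg 2: left by d2 = 13/3 → (88/9, 0)
  seg 3: up by d8 = 58/3 → (88/9, 58/3)
  seg 4: up by d1 = 4/3 → (88/9, 62/3)
  seg 5: up by d6 = 127/9 → (88/9, 313/9)
  seg 6: up by d1 = 4/3 → (88/9, 325/9)
  seg 7: down by d8 = 58/3 → (88/9, 151/9)
  seg 8: left by d7 = 6 → (34/9, 151/9)
  seg 9: down by d1 = 4/3 → (34/9, 139/9)
  seg 10: right by d1 = 4/3 → (46/9, 139/9)

d6 = 127/9
d7 = 6
d8 = 58/3
d9 = 164/3
d10 = 159/2
d11 = 13/9
d12 = -151/6
endpoint = (46/9, 139/9)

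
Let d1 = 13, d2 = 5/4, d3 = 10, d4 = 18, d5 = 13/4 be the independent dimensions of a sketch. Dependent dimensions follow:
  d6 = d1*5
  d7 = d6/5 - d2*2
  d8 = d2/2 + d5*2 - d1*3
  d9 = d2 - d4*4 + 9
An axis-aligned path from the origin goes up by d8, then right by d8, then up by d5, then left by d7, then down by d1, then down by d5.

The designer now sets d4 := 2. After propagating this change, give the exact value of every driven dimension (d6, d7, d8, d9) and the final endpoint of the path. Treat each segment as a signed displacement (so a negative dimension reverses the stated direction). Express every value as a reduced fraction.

d6 = 65
d7 = 21/2
d8 = -255/8
d9 = 9/4
endpoint = (-339/8, -359/8)

Apply edit: d4 := 2
  d6 = d1*5 = 65
  d7 = d6/5 - d2*2 = 21/2
  d8 = d2/2 + d5*2 - d1*3 = -255/8
  d9 = d2 - d4*4 + 9 = 9/4
Walk from origin (0, 0):
  seg 1: up by d8 = -255/8 → (0, -255/8)
  seg 2: right by d8 = -255/8 → (-255/8, -255/8)
  seg 3: up by d5 = 13/4 → (-255/8, -229/8)
  seg 4: left by d7 = 21/2 → (-339/8, -229/8)
  seg 5: down by d1 = 13 → (-339/8, -333/8)
  seg 6: down by d5 = 13/4 → (-339/8, -359/8)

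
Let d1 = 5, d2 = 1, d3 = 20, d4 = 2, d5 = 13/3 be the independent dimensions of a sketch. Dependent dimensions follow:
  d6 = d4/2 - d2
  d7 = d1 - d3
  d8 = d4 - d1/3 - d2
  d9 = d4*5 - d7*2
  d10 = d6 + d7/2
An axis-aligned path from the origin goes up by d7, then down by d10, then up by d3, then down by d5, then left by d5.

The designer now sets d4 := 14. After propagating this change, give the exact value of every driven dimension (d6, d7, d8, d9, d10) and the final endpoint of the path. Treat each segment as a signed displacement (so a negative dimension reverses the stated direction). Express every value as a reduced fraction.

d6 = 6
d7 = -15
d8 = 34/3
d9 = 100
d10 = -3/2
endpoint = (-13/3, 13/6)

Apply edit: d4 := 14
  d6 = d4/2 - d2 = 6
  d7 = d1 - d3 = -15
  d8 = d4 - d1/3 - d2 = 34/3
  d9 = d4*5 - d7*2 = 100
  d10 = d6 + d7/2 = -3/2
Walk from origin (0, 0):
  seg 1: up by d7 = -15 → (0, -15)
  seg 2: down by d10 = -3/2 → (0, -27/2)
  seg 3: up by d3 = 20 → (0, 13/2)
  seg 4: down by d5 = 13/3 → (0, 13/6)
  seg 5: left by d5 = 13/3 → (-13/3, 13/6)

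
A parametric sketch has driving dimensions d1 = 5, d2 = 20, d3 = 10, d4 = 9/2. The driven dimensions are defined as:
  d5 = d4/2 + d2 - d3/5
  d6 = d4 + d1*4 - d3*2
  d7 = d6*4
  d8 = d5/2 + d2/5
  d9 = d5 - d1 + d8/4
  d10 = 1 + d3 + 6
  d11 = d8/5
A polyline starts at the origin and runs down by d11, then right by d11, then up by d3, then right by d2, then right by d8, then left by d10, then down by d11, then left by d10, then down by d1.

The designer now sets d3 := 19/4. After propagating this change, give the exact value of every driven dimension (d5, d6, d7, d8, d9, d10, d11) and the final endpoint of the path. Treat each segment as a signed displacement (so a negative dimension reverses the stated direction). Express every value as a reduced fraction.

d5 = 213/10
d6 = 15
d7 = 60
d8 = 293/20
d9 = 1597/80
d10 = 47/4
d11 = 293/100
endpoint = (352/25, -611/100)

Apply edit: d3 := 19/4
  d5 = d4/2 + d2 - d3/5 = 213/10
  d6 = d4 + d1*4 - d3*2 = 15
  d7 = d6*4 = 60
  d8 = d5/2 + d2/5 = 293/20
  d9 = d5 - d1 + d8/4 = 1597/80
  d10 = 1 + d3 + 6 = 47/4
  d11 = d8/5 = 293/100
Walk from origin (0, 0):
  seg 1: down by d11 = 293/100 → (0, -293/100)
  seg 2: right by d11 = 293/100 → (293/100, -293/100)
  seg 3: up by d3 = 19/4 → (293/100, 91/50)
  seg 4: right by d2 = 20 → (2293/100, 91/50)
  seg 5: right by d8 = 293/20 → (1879/50, 91/50)
  seg 6: left by d10 = 47/4 → (2583/100, 91/50)
  seg 7: down by d11 = 293/100 → (2583/100, -111/100)
  seg 8: left by d10 = 47/4 → (352/25, -111/100)
  seg 9: down by d1 = 5 → (352/25, -611/100)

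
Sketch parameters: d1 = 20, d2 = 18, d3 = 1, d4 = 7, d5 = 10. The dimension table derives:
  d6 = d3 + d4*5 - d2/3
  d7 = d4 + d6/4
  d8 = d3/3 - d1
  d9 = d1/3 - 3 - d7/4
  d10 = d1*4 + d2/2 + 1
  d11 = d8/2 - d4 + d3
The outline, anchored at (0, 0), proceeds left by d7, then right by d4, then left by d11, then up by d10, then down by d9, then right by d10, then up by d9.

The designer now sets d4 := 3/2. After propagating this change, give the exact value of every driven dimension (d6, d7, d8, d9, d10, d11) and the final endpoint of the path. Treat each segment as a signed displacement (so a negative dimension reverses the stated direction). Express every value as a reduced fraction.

d6 = 5/2
d7 = 17/8
d8 = -59/3
d9 = 301/96
d10 = 90
d11 = -31/3
endpoint = (2393/24, 90)

Apply edit: d4 := 3/2
  d6 = d3 + d4*5 - d2/3 = 5/2
  d7 = d4 + d6/4 = 17/8
  d8 = d3/3 - d1 = -59/3
  d9 = d1/3 - 3 - d7/4 = 301/96
  d10 = d1*4 + d2/2 + 1 = 90
  d11 = d8/2 - d4 + d3 = -31/3
Walk from origin (0, 0):
  seg 1: left by d7 = 17/8 → (-17/8, 0)
  seg 2: right by d4 = 3/2 → (-5/8, 0)
  seg 3: left by d11 = -31/3 → (233/24, 0)
  seg 4: up by d10 = 90 → (233/24, 90)
  seg 5: down by d9 = 301/96 → (233/24, 8339/96)
  seg 6: right by d10 = 90 → (2393/24, 8339/96)
  seg 7: up by d9 = 301/96 → (2393/24, 90)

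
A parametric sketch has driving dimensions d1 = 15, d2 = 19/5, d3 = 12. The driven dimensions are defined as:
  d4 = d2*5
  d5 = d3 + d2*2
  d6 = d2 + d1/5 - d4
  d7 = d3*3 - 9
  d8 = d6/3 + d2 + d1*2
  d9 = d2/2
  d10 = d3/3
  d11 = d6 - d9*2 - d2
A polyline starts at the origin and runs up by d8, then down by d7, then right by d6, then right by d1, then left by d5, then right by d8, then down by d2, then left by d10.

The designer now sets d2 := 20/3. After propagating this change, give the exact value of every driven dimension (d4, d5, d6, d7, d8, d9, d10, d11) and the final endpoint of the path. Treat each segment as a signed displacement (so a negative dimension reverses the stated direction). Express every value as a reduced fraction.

Apply edit: d2 := 20/3
  d4 = d2*5 = 100/3
  d5 = d3 + d2*2 = 76/3
  d6 = d2 + d1/5 - d4 = -71/3
  d7 = d3*3 - 9 = 27
  d8 = d6/3 + d2 + d1*2 = 259/9
  d9 = d2/2 = 10/3
  d10 = d3/3 = 4
  d11 = d6 - d9*2 - d2 = -37
Walk from origin (0, 0):
  seg 1: up by d8 = 259/9 → (0, 259/9)
  seg 2: down by d7 = 27 → (0, 16/9)
  seg 3: right by d6 = -71/3 → (-71/3, 16/9)
  seg 4: right by d1 = 15 → (-26/3, 16/9)
  seg 5: left by d5 = 76/3 → (-34, 16/9)
  seg 6: right by d8 = 259/9 → (-47/9, 16/9)
  seg 7: down by d2 = 20/3 → (-47/9, -44/9)
  seg 8: left by d10 = 4 → (-83/9, -44/9)

d4 = 100/3
d5 = 76/3
d6 = -71/3
d7 = 27
d8 = 259/9
d9 = 10/3
d10 = 4
d11 = -37
endpoint = (-83/9, -44/9)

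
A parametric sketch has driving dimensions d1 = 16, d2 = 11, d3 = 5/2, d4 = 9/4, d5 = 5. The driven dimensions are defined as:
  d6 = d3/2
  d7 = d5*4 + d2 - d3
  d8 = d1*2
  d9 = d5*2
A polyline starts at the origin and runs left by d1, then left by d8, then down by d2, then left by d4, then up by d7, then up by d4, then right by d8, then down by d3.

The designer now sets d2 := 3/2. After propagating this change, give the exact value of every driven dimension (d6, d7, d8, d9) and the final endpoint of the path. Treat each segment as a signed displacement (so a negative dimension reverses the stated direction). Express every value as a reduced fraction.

Apply edit: d2 := 3/2
  d6 = d3/2 = 5/4
  d7 = d5*4 + d2 - d3 = 19
  d8 = d1*2 = 32
  d9 = d5*2 = 10
Walk from origin (0, 0):
  seg 1: left by d1 = 16 → (-16, 0)
  seg 2: left by d8 = 32 → (-48, 0)
  seg 3: down by d2 = 3/2 → (-48, -3/2)
  seg 4: left by d4 = 9/4 → (-201/4, -3/2)
  seg 5: up by d7 = 19 → (-201/4, 35/2)
  seg 6: up by d4 = 9/4 → (-201/4, 79/4)
  seg 7: right by d8 = 32 → (-73/4, 79/4)
  seg 8: down by d3 = 5/2 → (-73/4, 69/4)

d6 = 5/4
d7 = 19
d8 = 32
d9 = 10
endpoint = (-73/4, 69/4)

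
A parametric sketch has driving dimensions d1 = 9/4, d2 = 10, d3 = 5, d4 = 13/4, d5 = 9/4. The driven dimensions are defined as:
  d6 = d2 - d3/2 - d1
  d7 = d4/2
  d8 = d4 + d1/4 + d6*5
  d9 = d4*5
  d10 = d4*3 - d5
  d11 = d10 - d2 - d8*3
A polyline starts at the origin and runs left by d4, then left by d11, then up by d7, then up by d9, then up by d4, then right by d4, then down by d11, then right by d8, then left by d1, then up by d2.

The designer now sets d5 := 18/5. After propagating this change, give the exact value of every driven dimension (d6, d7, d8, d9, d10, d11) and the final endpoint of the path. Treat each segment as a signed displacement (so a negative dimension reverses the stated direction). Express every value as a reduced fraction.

d6 = 21/4
d7 = 13/8
d8 = 481/16
d9 = 65/4
d10 = 123/20
d11 = -7523/80
endpoint = (2437/20, 10013/80)

Apply edit: d5 := 18/5
  d6 = d2 - d3/2 - d1 = 21/4
  d7 = d4/2 = 13/8
  d8 = d4 + d1/4 + d6*5 = 481/16
  d9 = d4*5 = 65/4
  d10 = d4*3 - d5 = 123/20
  d11 = d10 - d2 - d8*3 = -7523/80
Walk from origin (0, 0):
  seg 1: left by d4 = 13/4 → (-13/4, 0)
  seg 2: left by d11 = -7523/80 → (7263/80, 0)
  seg 3: up by d7 = 13/8 → (7263/80, 13/8)
  seg 4: up by d9 = 65/4 → (7263/80, 143/8)
  seg 5: up by d4 = 13/4 → (7263/80, 169/8)
  seg 6: right by d4 = 13/4 → (7523/80, 169/8)
  seg 7: down by d11 = -7523/80 → (7523/80, 9213/80)
  seg 8: right by d8 = 481/16 → (1241/10, 9213/80)
  seg 9: left by d1 = 9/4 → (2437/20, 9213/80)
  seg 10: up by d2 = 10 → (2437/20, 10013/80)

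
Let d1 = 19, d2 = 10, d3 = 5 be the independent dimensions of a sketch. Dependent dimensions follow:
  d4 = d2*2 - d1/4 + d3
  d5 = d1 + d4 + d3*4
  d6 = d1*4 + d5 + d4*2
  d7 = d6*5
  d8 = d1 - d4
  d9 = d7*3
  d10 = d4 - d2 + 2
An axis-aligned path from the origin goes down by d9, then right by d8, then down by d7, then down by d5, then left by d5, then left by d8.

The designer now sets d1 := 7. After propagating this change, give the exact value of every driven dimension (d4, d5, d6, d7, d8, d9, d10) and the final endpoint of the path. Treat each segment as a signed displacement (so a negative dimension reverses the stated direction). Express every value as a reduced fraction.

Apply edit: d1 := 7
  d4 = d2*2 - d1/4 + d3 = 93/4
  d5 = d1 + d4 + d3*4 = 201/4
  d6 = d1*4 + d5 + d4*2 = 499/4
  d7 = d6*5 = 2495/4
  d8 = d1 - d4 = -65/4
  d9 = d7*3 = 7485/4
  d10 = d4 - d2 + 2 = 61/4
Walk from origin (0, 0):
  seg 1: down by d9 = 7485/4 → (0, -7485/4)
  seg 2: right by d8 = -65/4 → (-65/4, -7485/4)
  seg 3: down by d7 = 2495/4 → (-65/4, -2495)
  seg 4: down by d5 = 201/4 → (-65/4, -10181/4)
  seg 5: left by d5 = 201/4 → (-133/2, -10181/4)
  seg 6: left by d8 = -65/4 → (-201/4, -10181/4)

d4 = 93/4
d5 = 201/4
d6 = 499/4
d7 = 2495/4
d8 = -65/4
d9 = 7485/4
d10 = 61/4
endpoint = (-201/4, -10181/4)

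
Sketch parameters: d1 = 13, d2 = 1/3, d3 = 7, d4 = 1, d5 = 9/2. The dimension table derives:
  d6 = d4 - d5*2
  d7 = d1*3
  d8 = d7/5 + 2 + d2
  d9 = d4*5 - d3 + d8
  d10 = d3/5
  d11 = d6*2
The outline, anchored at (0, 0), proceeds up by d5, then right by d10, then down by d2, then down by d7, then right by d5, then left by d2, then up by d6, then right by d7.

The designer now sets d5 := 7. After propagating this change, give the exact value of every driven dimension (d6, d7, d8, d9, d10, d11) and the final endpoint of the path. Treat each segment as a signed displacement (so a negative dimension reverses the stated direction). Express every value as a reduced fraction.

d6 = -13
d7 = 39
d8 = 152/15
d9 = 122/15
d10 = 7/5
d11 = -26
endpoint = (706/15, -136/3)

Apply edit: d5 := 7
  d6 = d4 - d5*2 = -13
  d7 = d1*3 = 39
  d8 = d7/5 + 2 + d2 = 152/15
  d9 = d4*5 - d3 + d8 = 122/15
  d10 = d3/5 = 7/5
  d11 = d6*2 = -26
Walk from origin (0, 0):
  seg 1: up by d5 = 7 → (0, 7)
  seg 2: right by d10 = 7/5 → (7/5, 7)
  seg 3: down by d2 = 1/3 → (7/5, 20/3)
  seg 4: down by d7 = 39 → (7/5, -97/3)
  seg 5: right by d5 = 7 → (42/5, -97/3)
  seg 6: left by d2 = 1/3 → (121/15, -97/3)
  seg 7: up by d6 = -13 → (121/15, -136/3)
  seg 8: right by d7 = 39 → (706/15, -136/3)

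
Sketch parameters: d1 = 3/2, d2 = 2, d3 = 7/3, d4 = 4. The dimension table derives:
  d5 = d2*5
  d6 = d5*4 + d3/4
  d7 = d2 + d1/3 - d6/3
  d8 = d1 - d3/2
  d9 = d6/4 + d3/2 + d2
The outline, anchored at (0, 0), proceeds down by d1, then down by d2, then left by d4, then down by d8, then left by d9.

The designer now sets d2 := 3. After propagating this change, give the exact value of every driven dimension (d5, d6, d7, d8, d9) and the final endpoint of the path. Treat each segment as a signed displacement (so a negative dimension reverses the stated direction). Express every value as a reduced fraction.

Apply edit: d2 := 3
  d5 = d2*5 = 15
  d6 = d5*4 + d3/4 = 727/12
  d7 = d2 + d1/3 - d6/3 = -601/36
  d8 = d1 - d3/2 = 1/3
  d9 = d6/4 + d3/2 + d2 = 309/16
Walk from origin (0, 0):
  seg 1: down by d1 = 3/2 → (0, -3/2)
  seg 2: down by d2 = 3 → (0, -9/2)
  seg 3: left by d4 = 4 → (-4, -9/2)
  seg 4: down by d8 = 1/3 → (-4, -29/6)
  seg 5: left by d9 = 309/16 → (-373/16, -29/6)

d5 = 15
d6 = 727/12
d7 = -601/36
d8 = 1/3
d9 = 309/16
endpoint = (-373/16, -29/6)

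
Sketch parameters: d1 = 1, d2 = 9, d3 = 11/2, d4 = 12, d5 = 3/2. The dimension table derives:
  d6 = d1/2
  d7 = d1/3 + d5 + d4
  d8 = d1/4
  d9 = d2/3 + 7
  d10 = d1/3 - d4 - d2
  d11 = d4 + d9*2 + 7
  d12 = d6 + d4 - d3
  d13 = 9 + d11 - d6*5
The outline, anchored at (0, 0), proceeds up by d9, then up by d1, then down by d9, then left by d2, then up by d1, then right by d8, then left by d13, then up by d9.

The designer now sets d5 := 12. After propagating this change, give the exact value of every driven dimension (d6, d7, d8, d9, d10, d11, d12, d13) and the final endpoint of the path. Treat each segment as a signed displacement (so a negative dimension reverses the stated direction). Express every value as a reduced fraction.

d6 = 1/2
d7 = 73/3
d8 = 1/4
d9 = 10
d10 = -62/3
d11 = 39
d12 = 7
d13 = 91/2
endpoint = (-217/4, 12)

Apply edit: d5 := 12
  d6 = d1/2 = 1/2
  d7 = d1/3 + d5 + d4 = 73/3
  d8 = d1/4 = 1/4
  d9 = d2/3 + 7 = 10
  d10 = d1/3 - d4 - d2 = -62/3
  d11 = d4 + d9*2 + 7 = 39
  d12 = d6 + d4 - d3 = 7
  d13 = 9 + d11 - d6*5 = 91/2
Walk from origin (0, 0):
  seg 1: up by d9 = 10 → (0, 10)
  seg 2: up by d1 = 1 → (0, 11)
  seg 3: down by d9 = 10 → (0, 1)
  seg 4: left by d2 = 9 → (-9, 1)
  seg 5: up by d1 = 1 → (-9, 2)
  seg 6: right by d8 = 1/4 → (-35/4, 2)
  seg 7: left by d13 = 91/2 → (-217/4, 2)
  seg 8: up by d9 = 10 → (-217/4, 12)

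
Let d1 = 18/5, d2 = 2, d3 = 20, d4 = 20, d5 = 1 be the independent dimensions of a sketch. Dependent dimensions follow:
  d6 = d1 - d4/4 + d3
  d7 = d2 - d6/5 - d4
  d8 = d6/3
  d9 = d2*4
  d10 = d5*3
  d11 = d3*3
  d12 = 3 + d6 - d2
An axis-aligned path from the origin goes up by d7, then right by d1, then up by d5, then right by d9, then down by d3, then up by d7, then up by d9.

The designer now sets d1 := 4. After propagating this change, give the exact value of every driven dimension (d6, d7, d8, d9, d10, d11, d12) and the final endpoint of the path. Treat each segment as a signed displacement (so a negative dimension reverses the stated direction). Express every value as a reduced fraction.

Apply edit: d1 := 4
  d6 = d1 - d4/4 + d3 = 19
  d7 = d2 - d6/5 - d4 = -109/5
  d8 = d6/3 = 19/3
  d9 = d2*4 = 8
  d10 = d5*3 = 3
  d11 = d3*3 = 60
  d12 = 3 + d6 - d2 = 20
Walk from origin (0, 0):
  seg 1: up by d7 = -109/5 → (0, -109/5)
  seg 2: right by d1 = 4 → (4, -109/5)
  seg 3: up by d5 = 1 → (4, -104/5)
  seg 4: right by d9 = 8 → (12, -104/5)
  seg 5: down by d3 = 20 → (12, -204/5)
  seg 6: up by d7 = -109/5 → (12, -313/5)
  seg 7: up by d9 = 8 → (12, -273/5)

d6 = 19
d7 = -109/5
d8 = 19/3
d9 = 8
d10 = 3
d11 = 60
d12 = 20
endpoint = (12, -273/5)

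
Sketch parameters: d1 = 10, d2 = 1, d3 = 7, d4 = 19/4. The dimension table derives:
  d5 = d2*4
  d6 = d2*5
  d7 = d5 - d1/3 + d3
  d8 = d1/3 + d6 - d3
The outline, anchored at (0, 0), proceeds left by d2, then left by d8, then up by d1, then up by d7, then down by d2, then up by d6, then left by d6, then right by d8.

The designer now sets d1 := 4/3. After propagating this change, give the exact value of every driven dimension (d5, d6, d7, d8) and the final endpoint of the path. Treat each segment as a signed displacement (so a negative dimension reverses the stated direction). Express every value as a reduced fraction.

Apply edit: d1 := 4/3
  d5 = d2*4 = 4
  d6 = d2*5 = 5
  d7 = d5 - d1/3 + d3 = 95/9
  d8 = d1/3 + d6 - d3 = -14/9
Walk from origin (0, 0):
  seg 1: left by d2 = 1 → (-1, 0)
  seg 2: left by d8 = -14/9 → (5/9, 0)
  seg 3: up by d1 = 4/3 → (5/9, 4/3)
  seg 4: up by d7 = 95/9 → (5/9, 107/9)
  seg 5: down by d2 = 1 → (5/9, 98/9)
  seg 6: up by d6 = 5 → (5/9, 143/9)
  seg 7: left by d6 = 5 → (-40/9, 143/9)
  seg 8: right by d8 = -14/9 → (-6, 143/9)

d5 = 4
d6 = 5
d7 = 95/9
d8 = -14/9
endpoint = (-6, 143/9)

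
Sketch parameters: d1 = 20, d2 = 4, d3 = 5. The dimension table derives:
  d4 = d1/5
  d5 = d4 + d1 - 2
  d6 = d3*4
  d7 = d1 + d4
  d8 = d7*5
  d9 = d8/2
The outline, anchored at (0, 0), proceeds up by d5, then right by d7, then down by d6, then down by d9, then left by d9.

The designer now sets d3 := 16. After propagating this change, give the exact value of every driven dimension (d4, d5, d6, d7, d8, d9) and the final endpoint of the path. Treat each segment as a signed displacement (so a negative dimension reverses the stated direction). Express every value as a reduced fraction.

d4 = 4
d5 = 22
d6 = 64
d7 = 24
d8 = 120
d9 = 60
endpoint = (-36, -102)

Apply edit: d3 := 16
  d4 = d1/5 = 4
  d5 = d4 + d1 - 2 = 22
  d6 = d3*4 = 64
  d7 = d1 + d4 = 24
  d8 = d7*5 = 120
  d9 = d8/2 = 60
Walk from origin (0, 0):
  seg 1: up by d5 = 22 → (0, 22)
  seg 2: right by d7 = 24 → (24, 22)
  seg 3: down by d6 = 64 → (24, -42)
  seg 4: down by d9 = 60 → (24, -102)
  seg 5: left by d9 = 60 → (-36, -102)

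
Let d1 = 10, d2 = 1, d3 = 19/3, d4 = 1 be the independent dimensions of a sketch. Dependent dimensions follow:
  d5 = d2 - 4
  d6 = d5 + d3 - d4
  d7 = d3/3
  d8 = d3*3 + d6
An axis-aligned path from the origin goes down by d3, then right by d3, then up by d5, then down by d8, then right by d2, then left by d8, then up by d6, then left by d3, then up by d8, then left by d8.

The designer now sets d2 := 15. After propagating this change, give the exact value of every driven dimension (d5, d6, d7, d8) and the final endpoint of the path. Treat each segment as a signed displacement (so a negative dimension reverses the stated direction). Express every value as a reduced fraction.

Apply edit: d2 := 15
  d5 = d2 - 4 = 11
  d6 = d5 + d3 - d4 = 49/3
  d7 = d3/3 = 19/9
  d8 = d3*3 + d6 = 106/3
Walk from origin (0, 0):
  seg 1: down by d3 = 19/3 → (0, -19/3)
  seg 2: right by d3 = 19/3 → (19/3, -19/3)
  seg 3: up by d5 = 11 → (19/3, 14/3)
  seg 4: down by d8 = 106/3 → (19/3, -92/3)
  seg 5: right by d2 = 15 → (64/3, -92/3)
  seg 6: left by d8 = 106/3 → (-14, -92/3)
  seg 7: up by d6 = 49/3 → (-14, -43/3)
  seg 8: left by d3 = 19/3 → (-61/3, -43/3)
  seg 9: up by d8 = 106/3 → (-61/3, 21)
  seg 10: left by d8 = 106/3 → (-167/3, 21)

d5 = 11
d6 = 49/3
d7 = 19/9
d8 = 106/3
endpoint = (-167/3, 21)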